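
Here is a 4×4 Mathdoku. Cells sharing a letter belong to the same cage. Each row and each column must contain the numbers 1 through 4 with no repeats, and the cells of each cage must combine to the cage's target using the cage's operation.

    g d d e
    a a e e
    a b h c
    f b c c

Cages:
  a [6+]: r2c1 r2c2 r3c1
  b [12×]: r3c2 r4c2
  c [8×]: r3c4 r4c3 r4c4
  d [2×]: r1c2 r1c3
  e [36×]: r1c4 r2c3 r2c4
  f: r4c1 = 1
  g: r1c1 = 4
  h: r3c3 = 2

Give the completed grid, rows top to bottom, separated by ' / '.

4 2 1 3 / 2 1 3 4 / 3 4 2 1 / 1 3 4 2

Cage g is given, so r1c1 = 4.
Cage e needs product 36, which forces r1c4 = 3.
Cage e has product 36, which forces r2c3 = 3.
Cage e needs product 36; hence r2c4 = 4.
Cage h is given; hence r3c3 = 2.
2 is placed in row 3, leaving r3c4 = 1.
Cage f is a single given cell, which forces r4c1 = 1.
Row 4 now contains 1, leaving r4c3 = 4.
Column 4 now contains 1, which forces r4c4 = 2.
Cage d needs two cells with product 2, which forces r1c2 = 2.
Column 3 already has 2; hence r1c3 = 1.
Column 1 now contains 1, so r2c1 = 2.
Cage a needs sum 6, leaving r2c2 = 1.
1 is placed in row 3, which forces r3c1 = 3.
Cage b's pair has product 12, leaving r3c2 = 4.
Row 4 already has 4, which forces r4c2 = 3.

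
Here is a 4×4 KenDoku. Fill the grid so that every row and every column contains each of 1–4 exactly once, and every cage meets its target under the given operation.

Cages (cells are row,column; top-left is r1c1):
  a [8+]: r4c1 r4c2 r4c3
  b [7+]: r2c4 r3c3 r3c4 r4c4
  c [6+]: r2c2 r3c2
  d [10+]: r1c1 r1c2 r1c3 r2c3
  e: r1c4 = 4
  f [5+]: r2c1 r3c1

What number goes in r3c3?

Cage e is a single given cell, which forces r1c4 = 4.
Cage b has sum 7, leaving r3c3 = 1.
Cage d has sum 10, so r2c3 = 4.
4 is placed in column 3, which forces r4c3 = 3.
Column 3 already has 3, which forces r1c3 = 2.
Row 2 already has 4, so r2c2 = 2.
Cage c's pair has sum 6, which forces r3c2 = 4.
4 is placed in column 2, which forces r4c2 = 1.
Row 4 already has 1; hence r4c4 = 2.
Cage d has sum 10, which forces r1c1 = 1.
1 is placed in column 2, which forces r1c2 = 3.
Cage f's pair has sum 5, leaving r2c1 = 3.
Cage b needs sum 7, so r2c4 = 1.
Cage f's pair has sum 5, so r3c1 = 2.
Column 4 already has 2; hence r3c4 = 3.
Row 4 already has 1; hence r4c1 = 4.
Completed grid: 1 3 2 4 / 3 2 4 1 / 2 4 1 3 / 4 1 3 2.

1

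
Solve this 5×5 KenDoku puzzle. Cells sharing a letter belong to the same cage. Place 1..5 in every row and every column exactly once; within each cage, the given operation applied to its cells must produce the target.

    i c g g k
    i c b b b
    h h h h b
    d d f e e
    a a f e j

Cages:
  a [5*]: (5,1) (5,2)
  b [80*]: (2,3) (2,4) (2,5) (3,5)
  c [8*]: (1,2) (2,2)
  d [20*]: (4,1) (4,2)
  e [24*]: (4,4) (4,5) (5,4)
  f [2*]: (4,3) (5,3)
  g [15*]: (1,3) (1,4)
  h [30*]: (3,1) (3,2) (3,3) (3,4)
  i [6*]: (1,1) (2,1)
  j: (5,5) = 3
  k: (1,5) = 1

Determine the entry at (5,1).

K is a freebie; hence (1,5) = 1.
Cage j is given, leaving (5,5) = 3.
Cage e has product 24, which forces (4,4) = 3.
Cage g's pair has product 15; hence (1,3) = 3.
3 is placed in column 4, leaving (1,4) = 5.
Row 1 already has 3; hence (1,1) = 2.
Row 1 already has 2, which forces (1,2) = 4.
Cage i needs two cells with product 6, leaving (2,1) = 3.
4 is placed in column 2, which forces (2,2) = 2.
4 is placed in column 2, so (4,2) = 5.
Column 2 already has 5; hence (5,2) = 1.
1 is placed in row 5; hence (5,3) = 2.
Row 5 already has 2, which forces (5,4) = 4.
The 4 cells of cage b must have product 80, leaving (2,3) = 4.
Column 4 already has 4, which forces (2,4) = 1.
Cage b needs product 80, so (2,5) = 5.
Column 2 now contains 1; hence (3,2) = 3.
Cage h needs product 30, which forces (3,4) = 2.
Cage b has product 80, so (3,5) = 4.
5 is placed in row 4; hence (4,1) = 4.
Column 3 now contains 2, leaving (4,3) = 1.
Cage e needs product 24, so (4,5) = 2.
1 is placed in row 5, so (5,1) = 5.
Column 1 now contains 5, leaving (3,1) = 1.
Column 3 now contains 1, leaving (3,3) = 5.
Completed grid: 2 4 3 5 1 / 3 2 4 1 5 / 1 3 5 2 4 / 4 5 1 3 2 / 5 1 2 4 3.

5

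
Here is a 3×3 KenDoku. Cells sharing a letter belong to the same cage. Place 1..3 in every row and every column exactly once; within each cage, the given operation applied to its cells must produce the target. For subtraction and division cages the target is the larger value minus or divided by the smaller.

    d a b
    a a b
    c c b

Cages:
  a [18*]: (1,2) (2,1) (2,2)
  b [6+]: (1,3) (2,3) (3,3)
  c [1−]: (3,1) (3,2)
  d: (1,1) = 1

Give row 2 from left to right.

Cage d is a single given cell, so (1,1) = 1.
The 3 cells of cage a must have product 18, leaving (1,2) = 3.
3 is placed in row 1, which forces (1,3) = 2.
Cage a has product 18, which forces (2,1) = 3.
The 3 cells of cage a must have product 18; hence (2,2) = 2.
3 is placed in row 2; hence (2,3) = 1.
Column 1 now contains 3, leaving (3,1) = 2.
2 is placed in column 2; hence (3,2) = 1.
Column 3 now contains 1, leaving (3,3) = 3.
The full grid is 1 3 2 / 3 2 1 / 2 1 3.

3 2 1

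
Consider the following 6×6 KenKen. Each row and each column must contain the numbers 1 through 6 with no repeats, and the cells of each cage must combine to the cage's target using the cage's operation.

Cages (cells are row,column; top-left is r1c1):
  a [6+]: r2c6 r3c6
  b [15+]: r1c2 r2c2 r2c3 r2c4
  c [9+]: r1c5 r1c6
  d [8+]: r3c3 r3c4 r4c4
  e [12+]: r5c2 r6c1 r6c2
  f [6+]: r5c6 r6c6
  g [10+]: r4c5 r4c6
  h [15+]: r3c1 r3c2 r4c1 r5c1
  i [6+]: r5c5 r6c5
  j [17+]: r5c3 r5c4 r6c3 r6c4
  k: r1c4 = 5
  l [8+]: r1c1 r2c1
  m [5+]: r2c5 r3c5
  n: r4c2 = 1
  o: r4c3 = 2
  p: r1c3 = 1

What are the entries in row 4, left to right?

Cage p is a single given cell; hence r1c3 = 1.
Cage k is a single given cell, so r1c4 = 5.
N is a freebie, which forces r4c2 = 1.
O is a freebie; hence r4c3 = 2.
The only place for 4 in row 1 is r1c2.
Row 1 needs a 2, and only r1c1 is open for it.
The two cells of cage l must have sum 8, so r2c1 = 6.
Row 2 needs a 3, and only r2c5 is open for it.
Column 5 now contains 3, leaving r1c5 = 6.
The two cells of cage c must have sum 9, leaving r1c6 = 3.
Cage m needs two cells with sum 5, leaving r3c5 = 2.
Column 5 already has 6; hence r4c5 = 4.
Row 4 now contains 4; hence r4c6 = 6.
Cage d needs sum 8; hence r3c3 = 4.
2 is placed in row 3, leaving r3c4 = 1.
Row 3 now contains 1; hence r3c6 = 5.
Row 4 now contains 4, so r4c4 = 3.
The 4 cells of cage b must have sum 15, leaving r2c2 = 2.
Column 3 now contains 4, leaving r2c3 = 5.
Cage b needs sum 15, so r2c4 = 4.
The two cells of cage a must have sum 6, leaving r2c6 = 1.
Row 3 already has 5; hence r3c1 = 3.
The 4 cells of cage h must have sum 15, which forces r3c2 = 6.
Row 4 already has 3, leaving r4c1 = 5.
The 4 cells of cage h must have sum 15, leaving r5c1 = 1.
Row 5 now contains 1; hence r5c5 = 5.
Column 1 now contains 1, leaving r6c1 = 4.
5 is placed in column 5, so r6c5 = 1.
4 is placed in row 6, so r6c6 = 2.
Row 5 already has 5, so r5c2 = 3.
Cage j needs sum 17, so r5c3 = 6.
Cage j needs sum 17, which forces r5c4 = 2.
Column 6 now contains 2; hence r5c6 = 4.
Cage e needs sum 12; hence r6c2 = 5.
The 4 cells of cage j must have sum 17; hence r6c3 = 3.
Row 6 now contains 2; hence r6c4 = 6.
Completed grid: 2 4 1 5 6 3 / 6 2 5 4 3 1 / 3 6 4 1 2 5 / 5 1 2 3 4 6 / 1 3 6 2 5 4 / 4 5 3 6 1 2.

5 1 2 3 4 6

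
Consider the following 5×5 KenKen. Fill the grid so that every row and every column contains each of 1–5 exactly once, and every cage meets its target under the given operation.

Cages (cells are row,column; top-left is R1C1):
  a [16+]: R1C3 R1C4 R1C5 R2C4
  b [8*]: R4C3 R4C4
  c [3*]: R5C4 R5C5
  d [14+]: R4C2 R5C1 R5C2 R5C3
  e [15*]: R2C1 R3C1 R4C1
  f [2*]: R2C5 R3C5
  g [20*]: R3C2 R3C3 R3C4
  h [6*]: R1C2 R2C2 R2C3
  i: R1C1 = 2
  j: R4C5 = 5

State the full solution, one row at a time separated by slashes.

Cage i is a single given cell; hence R1C1 = 2.
Cage j is a single given cell, leaving R4C5 = 5.
Cage a needs sum 16, leaving R2C4 = 4.
Column 4 now contains 4; hence R4C4 = 2.
2 is placed in row 4, so R4C3 = 4.
The 4 cells of cage a must have sum 16, which forces R1C5 = 4.
Cage g needs product 20, so R3C2 = 4.
Row 4 now contains 4; hence R4C2 = 3.
Column 2 now contains 3, leaving R1C2 = 1.
The 3 cells of cage h must have product 6, so R2C2 = 2.
Cage h has product 6, which forces R2C3 = 3.
Row 2 now contains 2, so R2C5 = 1.
Column 5 now contains 1; hence R3C5 = 2.
Row 4 already has 3, leaving R4C1 = 1.
Cage d needs sum 14; hence R5C1 = 4.
2 is placed in column 2, leaving R5C2 = 5.
5 is placed in row 5, which forces R5C3 = 2.
Column 5 now contains 1, so R5C5 = 3.
3 is placed in column 3, which forces R1C3 = 5.
Cage a needs sum 16; hence R1C4 = 3.
Row 2 now contains 3; hence R2C1 = 5.
The 3 cells of cage e must have product 15, so R3C1 = 3.
Column 3 now contains 5, leaving R3C3 = 1.
Row 3 now contains 1, leaving R3C4 = 5.
Row 5 already has 3, so R5C4 = 1.

2 1 5 3 4 / 5 2 3 4 1 / 3 4 1 5 2 / 1 3 4 2 5 / 4 5 2 1 3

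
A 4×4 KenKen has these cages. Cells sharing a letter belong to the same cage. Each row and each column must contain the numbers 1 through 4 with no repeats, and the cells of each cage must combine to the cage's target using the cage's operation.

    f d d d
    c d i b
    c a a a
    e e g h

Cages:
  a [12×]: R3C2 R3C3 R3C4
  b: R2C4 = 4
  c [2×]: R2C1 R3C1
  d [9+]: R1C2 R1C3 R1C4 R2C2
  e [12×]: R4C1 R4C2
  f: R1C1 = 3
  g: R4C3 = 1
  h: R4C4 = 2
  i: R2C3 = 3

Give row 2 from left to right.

1 2 3 4

Cage f is given, which forces R1C1 = 3.
I is a freebie, which forces R2C3 = 3.
Cage b is a single given cell, leaving R2C4 = 4.
Column 1 already has 3, so R4C1 = 4.
4 is placed in row 4, leaving R4C2 = 3.
Cage g is given, which forces R4C3 = 1.
Cage h is given, which forces R4C4 = 2.
Cage d has sum 9; hence R1C2 = 4.
The 4 cells of cage d must have sum 9; hence R1C3 = 2.
2 is placed in column 4, so R1C4 = 1.
Cage d needs sum 9; hence R2C2 = 2.
Cage a has product 12; hence R3C2 = 1.
Column 3 now contains 1, which forces R3C3 = 4.
The 3 cells of cage a must have product 12, which forces R3C4 = 3.
Row 2 already has 2; hence R2C1 = 1.
Row 3 now contains 1, which forces R3C1 = 2.
Completed grid: 3 4 2 1 / 1 2 3 4 / 2 1 4 3 / 4 3 1 2.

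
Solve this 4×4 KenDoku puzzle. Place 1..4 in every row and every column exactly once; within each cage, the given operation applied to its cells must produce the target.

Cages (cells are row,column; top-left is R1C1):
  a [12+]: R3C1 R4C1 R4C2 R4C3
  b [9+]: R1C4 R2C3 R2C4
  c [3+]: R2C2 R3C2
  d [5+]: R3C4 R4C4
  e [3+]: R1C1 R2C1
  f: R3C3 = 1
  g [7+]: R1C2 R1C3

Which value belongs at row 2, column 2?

Cage f is given, which forces R3C3 = 1.
Cage c's pair has sum 3, leaving R2C2 = 1.
1 is placed in row 3, so R3C2 = 2.
Cage e needs two cells with sum 3, leaving R1C1 = 1.
Row 2 now contains 1; hence R2C1 = 2.
2 is placed in column 1, which forces R4C1 = 4.
Row 4 now contains 4; hence R4C2 = 3.
3 is placed in row 4, so R4C3 = 2.
2 is placed in row 4; hence R4C4 = 1.
Column 2 now contains 3, so R1C2 = 4.
The two cells of cage g must have sum 7; hence R1C3 = 3.
Cage b has sum 9, which forces R1C4 = 2.
Column 3 already has 3, leaving R2C3 = 4.
Row 2 already has 4, which forces R2C4 = 3.
Column 1 already has 4, so R3C1 = 3.
The two cells of cage d must have sum 5; hence R3C4 = 4.
The full grid is 1 4 3 2 / 2 1 4 3 / 3 2 1 4 / 4 3 2 1.

1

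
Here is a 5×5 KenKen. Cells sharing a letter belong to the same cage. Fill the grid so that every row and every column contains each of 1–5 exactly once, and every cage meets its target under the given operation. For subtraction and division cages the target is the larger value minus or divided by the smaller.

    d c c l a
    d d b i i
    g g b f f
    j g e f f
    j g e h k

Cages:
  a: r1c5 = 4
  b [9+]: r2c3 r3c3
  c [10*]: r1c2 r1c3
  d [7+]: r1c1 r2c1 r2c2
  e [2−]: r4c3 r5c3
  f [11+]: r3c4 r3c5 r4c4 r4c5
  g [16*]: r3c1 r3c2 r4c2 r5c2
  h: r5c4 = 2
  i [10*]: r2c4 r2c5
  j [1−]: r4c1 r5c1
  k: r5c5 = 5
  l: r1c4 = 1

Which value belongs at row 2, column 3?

4

Cage l is given, leaving r1c4 = 1.
A is a freebie, so r1c5 = 4.
The 4 cells of cage g must have product 16, leaving r3c1 = 2.
Cage h is a single given cell; hence r5c4 = 2.
K is a freebie, so r5c5 = 5.
2 is placed in column 1; hence r1c1 = 3.
Cage d needs sum 7, leaving r2c1 = 1.
Cage d needs sum 7; hence r2c2 = 3.
2 is placed in column 4, leaving r2c4 = 5.
5 is placed in column 5, which forces r2c5 = 2.
Cage g needs product 16, so r4c2 = 2.
Column 1 already has 3, leaving r5c1 = 4.
Row 5 already has 4, which forces r5c2 = 1.
Row 5 now contains 1, leaving r5c3 = 3.
Column 2 now contains 2, which forces r1c2 = 5.
The two cells of cage c must have product 10, which forces r1c3 = 2.
Row 2 now contains 5, which forces r2c3 = 4.
1 is placed in column 2, which forces r3c2 = 4.
Cage b's pair has sum 9; hence r3c3 = 5.
Row 3 already has 4, so r3c4 = 3.
3 is placed in row 3, so r3c5 = 1.
4 is placed in column 1, which forces r4c1 = 5.
5 is placed in column 3; hence r4c3 = 1.
3 is placed in column 4; hence r4c4 = 4.
Column 5 already has 1; hence r4c5 = 3.
Completed grid: 3 5 2 1 4 / 1 3 4 5 2 / 2 4 5 3 1 / 5 2 1 4 3 / 4 1 3 2 5.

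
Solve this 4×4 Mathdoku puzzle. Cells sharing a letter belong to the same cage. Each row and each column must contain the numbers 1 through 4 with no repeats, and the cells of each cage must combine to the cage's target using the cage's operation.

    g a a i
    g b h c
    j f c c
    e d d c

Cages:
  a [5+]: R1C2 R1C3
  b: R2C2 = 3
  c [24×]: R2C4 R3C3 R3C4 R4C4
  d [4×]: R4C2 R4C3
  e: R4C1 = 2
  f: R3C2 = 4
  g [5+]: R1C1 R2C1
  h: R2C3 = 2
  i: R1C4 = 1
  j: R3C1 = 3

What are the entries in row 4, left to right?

I is a freebie, which forces R1C4 = 1.
Cage b is given, which forces R2C2 = 3.
H is a freebie, so R2C3 = 2.
2 is placed in row 2, which forces R2C4 = 4.
Cage j is given, which forces R3C1 = 3.
F is a freebie, so R3C2 = 4.
Row 3 already has 4, so R3C3 = 1.
Row 3 already has 3, leaving R3C4 = 2.
E is a freebie; hence R4C1 = 2.
4 is placed in column 2, so R4C2 = 1.
Column 3 now contains 1, so R4C3 = 4.
2 is placed in column 4, leaving R4C4 = 3.
2 is placed in column 1, so R1C1 = 4.
4 is placed in column 2, which forces R1C2 = 2.
Column 3 now contains 4; hence R1C3 = 3.
Row 2 now contains 4, leaving R2C1 = 1.
Completed grid: 4 2 3 1 / 1 3 2 4 / 3 4 1 2 / 2 1 4 3.

2 1 4 3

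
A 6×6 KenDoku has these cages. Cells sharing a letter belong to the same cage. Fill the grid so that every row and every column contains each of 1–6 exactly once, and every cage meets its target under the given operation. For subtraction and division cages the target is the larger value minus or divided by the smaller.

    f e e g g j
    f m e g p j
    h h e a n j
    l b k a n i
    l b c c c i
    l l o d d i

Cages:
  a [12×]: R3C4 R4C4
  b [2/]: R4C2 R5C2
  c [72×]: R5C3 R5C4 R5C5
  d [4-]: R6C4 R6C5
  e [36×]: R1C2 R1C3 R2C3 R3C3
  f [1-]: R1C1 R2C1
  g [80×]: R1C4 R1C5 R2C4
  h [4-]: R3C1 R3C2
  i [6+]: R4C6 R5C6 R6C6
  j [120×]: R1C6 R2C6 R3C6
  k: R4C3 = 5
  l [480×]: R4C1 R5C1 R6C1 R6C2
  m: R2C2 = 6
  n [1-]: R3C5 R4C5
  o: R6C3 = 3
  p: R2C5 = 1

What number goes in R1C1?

2

Cage g needs product 80; hence R1C4 = 5.
Cage g has product 80; hence R1C5 = 4.
Row 1 now contains 4, which forces R1C6 = 6.
M is a freebie, leaving R2C2 = 6.
Cage g needs product 80; hence R2C4 = 4.
Cage p is given, leaving R2C5 = 1.
4 is placed in row 2, which forces R2C6 = 5.
5 is placed in column 6; hence R3C6 = 4.
Cage k is given, leaving R4C3 = 5.
Cage l needs product 480, leaving R6C2 = 4.
Cage o is a single given cell, which forces R6C3 = 3.
Cage e has product 36, which forces R1C2 = 3.
Cage e has product 36; hence R1C3 = 1.
Column 3 already has 3, leaving R2C3 = 2.
Cage e has product 36, which forces R3C3 = 6.
6 is placed in row 3, leaving R3C4 = 2.
Column 4 now contains 2, so R4C4 = 6.
Cage c needs product 72; hence R5C3 = 4.
6 is placed in column 4, leaving R5C4 = 3.
Row 5 now contains 3, which forces R5C5 = 6.
6 is placed in column 4, which forces R6C4 = 1.
1 is placed in row 6, so R6C6 = 2.
Row 1 now contains 1, leaving R1C1 = 2.
Row 2 already has 2, so R2C1 = 3.
Cage n's pair has difference 1, leaving R3C5 = 3.
6 is placed in row 4, which forces R4C1 = 4.
Cage n's pair has difference 1, which forces R4C5 = 2.
Cage i needs sum 6; hence R4C6 = 3.
Row 5 now contains 6, leaving R5C1 = 5.
Column 6 already has 2, which forces R5C6 = 1.
Cage l has product 480, so R6C1 = 6.
Row 6 already has 2, which forces R6C5 = 5.
5 is placed in column 1; hence R3C1 = 1.
Cage h needs two cells with difference 4, so R3C2 = 5.
Row 4 already has 2, which forces R4C2 = 1.
Row 5 already has 1; hence R5C2 = 2.
Filled in: 2 3 1 5 4 6 / 3 6 2 4 1 5 / 1 5 6 2 3 4 / 4 1 5 6 2 3 / 5 2 4 3 6 1 / 6 4 3 1 5 2.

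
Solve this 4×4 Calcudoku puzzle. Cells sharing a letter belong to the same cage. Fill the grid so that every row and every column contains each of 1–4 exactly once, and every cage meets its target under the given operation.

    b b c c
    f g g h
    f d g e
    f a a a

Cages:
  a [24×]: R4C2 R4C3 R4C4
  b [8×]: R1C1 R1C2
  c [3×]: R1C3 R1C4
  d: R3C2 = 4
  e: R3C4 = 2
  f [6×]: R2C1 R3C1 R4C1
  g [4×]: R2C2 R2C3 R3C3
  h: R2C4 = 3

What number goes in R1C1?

4

Cage h is a single given cell, so R2C4 = 3.
Cage d is given, so R3C2 = 4.
E is a freebie, which forces R3C4 = 2.
Column 4 now contains 2, so R4C4 = 4.
Cage b needs two cells with product 8, leaving R1C1 = 4.
4 is placed in column 2, so R1C2 = 2.
Cage c's pair has product 3, so R1C3 = 3.
Column 4 already has 3, leaving R1C4 = 1.
The 3 cells of cage g must have product 4, so R2C2 = 1.
The 3 cells of cage g must have product 4, leaving R2C3 = 4.
Row 3 now contains 2; hence R3C3 = 1.
2 is placed in column 2; hence R4C2 = 3.
Column 3 now contains 3, leaving R4C3 = 2.
Row 2 already has 1, so R2C1 = 2.
Row 3 now contains 1, so R3C1 = 3.
Row 4 now contains 2; hence R4C1 = 1.
Filled in: 4 2 3 1 / 2 1 4 3 / 3 4 1 2 / 1 3 2 4.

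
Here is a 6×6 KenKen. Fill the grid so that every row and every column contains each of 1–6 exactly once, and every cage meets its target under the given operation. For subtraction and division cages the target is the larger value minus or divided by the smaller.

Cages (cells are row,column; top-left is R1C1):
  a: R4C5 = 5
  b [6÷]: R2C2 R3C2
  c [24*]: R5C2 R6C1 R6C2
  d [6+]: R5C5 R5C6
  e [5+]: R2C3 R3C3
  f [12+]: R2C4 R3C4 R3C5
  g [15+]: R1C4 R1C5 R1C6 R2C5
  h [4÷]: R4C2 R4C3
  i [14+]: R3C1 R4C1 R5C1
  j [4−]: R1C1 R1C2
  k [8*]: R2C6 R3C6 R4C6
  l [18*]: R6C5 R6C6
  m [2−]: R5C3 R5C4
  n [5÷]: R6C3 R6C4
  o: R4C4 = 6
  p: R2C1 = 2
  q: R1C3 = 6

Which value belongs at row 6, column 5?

3

Q is a freebie, which forces R1C3 = 6.
P is a freebie, which forces R2C1 = 2.
O is a freebie, leaving R4C4 = 6.
A is a freebie, so R4C5 = 5.
5 is placed in row 4, which forces R4C1 = 3.
In row 2, 5 can only go at R2C4, so R2C4 = 5.
The two cells of cage n must have quotient 5, so R6C3 = 5.
Column 4 already has 5, so R6C4 = 1.
Row 3 needs a 5, and only R3C1 is open for it.
Column 1 already has 5; hence R1C1 = 1.
The two cells of cage j must have difference 4, so R1C2 = 5.
Column 1 already has 5, which forces R5C1 = 6.
6 is placed in column 1, leaving R6C1 = 4.
Cage g needs sum 15, so R2C5 = 6.
6 is placed in column 5; hence R6C5 = 3.
Row 6 already has 3, so R6C6 = 6.
Row 2 already has 6; hence R2C2 = 1.
Row 2 now contains 1; hence R2C6 = 4.
The two cells of cage b must have quotient 6, so R3C2 = 6.
The 3 cells of cage f must have sum 12, so R3C4 = 3.
3 is placed in column 5, leaving R3C5 = 4.
Column 2 now contains 1, which forces R4C2 = 4.
4 is placed in row 4, which forces R4C3 = 1.
1 is placed in row 4, leaving R4C6 = 2.
The 3 cells of cage c must have product 24, leaving R5C2 = 3.
Column 6 already has 2, which forces R5C6 = 5.
Row 6 now contains 6, leaving R6C2 = 2.
The 4 cells of cage g must have sum 15, so R1C4 = 4.
Column 5 now contains 4, which forces R1C5 = 2.
Column 6 already has 2, so R1C6 = 3.
4 is placed in row 2, which forces R2C3 = 3.
1 is placed in column 3, so R3C3 = 2.
Column 6 already has 2, so R3C6 = 1.
Column 3 already has 2, which forces R5C3 = 4.
4 is placed in column 4, so R5C4 = 2.
Cage d needs two cells with sum 6, so R5C5 = 1.
Completed grid: 1 5 6 4 2 3 / 2 1 3 5 6 4 / 5 6 2 3 4 1 / 3 4 1 6 5 2 / 6 3 4 2 1 5 / 4 2 5 1 3 6.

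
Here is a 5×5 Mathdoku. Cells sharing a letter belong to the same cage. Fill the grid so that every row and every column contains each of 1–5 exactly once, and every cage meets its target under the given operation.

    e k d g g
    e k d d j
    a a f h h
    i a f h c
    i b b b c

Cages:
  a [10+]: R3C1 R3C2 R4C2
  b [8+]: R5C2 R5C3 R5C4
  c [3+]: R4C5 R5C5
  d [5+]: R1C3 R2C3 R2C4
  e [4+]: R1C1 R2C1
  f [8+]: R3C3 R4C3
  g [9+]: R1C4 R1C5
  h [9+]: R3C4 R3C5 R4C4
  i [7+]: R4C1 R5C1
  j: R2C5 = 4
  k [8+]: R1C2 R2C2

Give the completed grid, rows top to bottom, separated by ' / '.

Cage j is a single given cell; hence R2C5 = 4.
The two cells of cage g must have sum 9, leaving R1C4 = 4.
Column 5 now contains 4, leaving R1C5 = 5.
5 is placed in row 1, leaving R1C2 = 3.
Cage k's pair has sum 8, leaving R2C2 = 5.
3 is placed in row 1, leaving R1C1 = 1.
Row 1 now contains 1, so R1C3 = 2.
Cage e needs two cells with sum 4, so R2C1 = 3.
Row 2 now contains 3; hence R2C3 = 1.
Row 2 now contains 1; hence R2C4 = 2.
In row 3, 2 can only go at R3C2, so R3C2 = 2.
The 3 cells of cage a must have sum 10, so R3C1 = 4.
Cage a has sum 10; hence R4C2 = 4.
Column 2 now contains 4; hence R5C2 = 1.
Row 5 now contains 1, which forces R5C4 = 3.
Row 5 now contains 1, which forces R5C5 = 2.
Cage h needs sum 9, so R3C5 = 3.
Cage i's pair has sum 7, leaving R4C1 = 2.
2 is placed in column 5, which forces R4C5 = 1.
2 is placed in row 5; hence R5C1 = 5.
3 is placed in row 5, leaving R5C3 = 4.
Row 3 now contains 3; hence R3C3 = 5.
The 3 cells of cage h must have sum 9, which forces R3C4 = 1.
The two cells of cage f must have sum 8, so R4C3 = 3.
Row 4 already has 1, which forces R4C4 = 5.

1 3 2 4 5 / 3 5 1 2 4 / 4 2 5 1 3 / 2 4 3 5 1 / 5 1 4 3 2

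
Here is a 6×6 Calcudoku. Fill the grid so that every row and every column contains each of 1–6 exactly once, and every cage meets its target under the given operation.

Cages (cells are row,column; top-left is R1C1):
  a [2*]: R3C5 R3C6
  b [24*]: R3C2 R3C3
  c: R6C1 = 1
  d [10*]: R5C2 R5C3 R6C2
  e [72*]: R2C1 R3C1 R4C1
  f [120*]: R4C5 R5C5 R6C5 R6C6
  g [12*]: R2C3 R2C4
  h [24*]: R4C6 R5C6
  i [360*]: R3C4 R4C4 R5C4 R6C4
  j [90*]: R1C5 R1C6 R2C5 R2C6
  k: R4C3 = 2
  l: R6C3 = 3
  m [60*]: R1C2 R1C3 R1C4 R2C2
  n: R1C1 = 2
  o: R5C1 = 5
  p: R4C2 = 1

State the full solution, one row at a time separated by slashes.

Cage n is a single given cell, leaving R1C1 = 2.
P is a freebie; hence R4C2 = 1.
Cage k is a single given cell, which forces R4C3 = 2.
Cage o is given, so R5C1 = 5.
Row 5 now contains 5; hence R5C2 = 2.
Row 5 now contains 5; hence R5C3 = 1.
Cage c is given, leaving R6C1 = 1.
Column 2 now contains 2, which forces R6C2 = 5.
L is a freebie, so R6C3 = 3.
Cage m has product 60, which forces R1C3 = 5.
The 4 cells of cage m must have product 60, leaving R1C4 = 1.
Cage f has product 120, leaving R4C5 = 5.
Cage f has product 120; hence R5C5 = 3.
3 is placed in column 5; hence R1C5 = 6.
The 4 cells of cage j must have product 90; hence R1C6 = 3.
Cage j has product 90, leaving R2C5 = 1.
The 4 cells of cage j must have product 90, leaving R2C6 = 5.
Cage i needs product 360; hence R3C4 = 5.
Column 5 already has 1, which forces R3C5 = 2.
2 is placed in row 3; hence R3C6 = 1.
Cage i needs product 360; hence R4C4 = 3.
2 is placed in column 5, which forces R6C5 = 4.
4 is placed in row 6, leaving R6C6 = 2.
Row 1 now contains 3, which forces R1C2 = 4.
Cage m needs product 60, leaving R2C2 = 3.
Cage g's pair has product 12, so R2C3 = 6.
Column 4 already has 3, so R2C4 = 2.
Column 2 now contains 4, so R3C2 = 6.
6 is placed in column 3; hence R3C3 = 4.
The 4 cells of cage i must have product 360, leaving R5C4 = 4.
Row 5 now contains 4, so R5C6 = 6.
4 is placed in row 6, which forces R6C4 = 6.
6 is placed in row 2, so R2C1 = 4.
4 is placed in row 3, which forces R3C1 = 3.
The 3 cells of cage e must have product 72, so R4C1 = 6.
Column 6 already has 6; hence R4C6 = 4.

2 4 5 1 6 3 / 4 3 6 2 1 5 / 3 6 4 5 2 1 / 6 1 2 3 5 4 / 5 2 1 4 3 6 / 1 5 3 6 4 2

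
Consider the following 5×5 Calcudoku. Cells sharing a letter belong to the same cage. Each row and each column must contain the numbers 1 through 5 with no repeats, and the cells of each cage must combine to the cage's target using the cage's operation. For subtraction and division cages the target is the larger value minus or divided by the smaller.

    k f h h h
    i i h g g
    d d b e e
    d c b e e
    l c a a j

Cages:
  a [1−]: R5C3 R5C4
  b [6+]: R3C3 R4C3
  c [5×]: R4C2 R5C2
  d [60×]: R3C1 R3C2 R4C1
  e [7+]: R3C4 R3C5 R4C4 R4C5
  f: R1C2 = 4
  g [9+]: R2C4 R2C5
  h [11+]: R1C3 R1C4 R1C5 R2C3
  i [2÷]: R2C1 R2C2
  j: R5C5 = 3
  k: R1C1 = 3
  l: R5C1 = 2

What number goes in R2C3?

3

K is a freebie; hence R1C1 = 3.
F is a freebie; hence R1C2 = 4.
L is a freebie, leaving R5C1 = 2.
Cage j is given, leaving R5C5 = 3.
Cage i's pair has quotient 2, leaving R2C2 = 2.
Cage h needs sum 11, so R2C3 = 3.
Cage d has product 60, so R3C2 = 3.
Row 3 already has 3, so R3C4 = 1.
Row 3 now contains 1, so R3C5 = 2.
Column 4 now contains 1; hence R4C4 = 3.
2 is placed in column 5, so R4C5 = 1.
Cage h needs sum 11, which forces R1C3 = 1.
Cage h has sum 11, leaving R1C4 = 2.
Column 5 already has 1, leaving R1C5 = 5.
Column 5 now contains 5; hence R2C5 = 4.
Cage b's pair has sum 6; hence R3C3 = 4.
Row 4 already has 1, which forces R4C2 = 5.
Cage b's pair has sum 6, leaving R4C3 = 2.
The two cells of cage c must have product 5, so R5C2 = 1.
Column 3 already has 4, leaving R5C3 = 5.
5 is placed in row 5, which forces R5C4 = 4.
Row 2 now contains 4, which forces R2C1 = 1.
Row 2 now contains 4, which forces R2C4 = 5.
4 is placed in row 3, which forces R3C1 = 5.
Row 4 now contains 5; hence R4C1 = 4.
Filled in: 3 4 1 2 5 / 1 2 3 5 4 / 5 3 4 1 2 / 4 5 2 3 1 / 2 1 5 4 3.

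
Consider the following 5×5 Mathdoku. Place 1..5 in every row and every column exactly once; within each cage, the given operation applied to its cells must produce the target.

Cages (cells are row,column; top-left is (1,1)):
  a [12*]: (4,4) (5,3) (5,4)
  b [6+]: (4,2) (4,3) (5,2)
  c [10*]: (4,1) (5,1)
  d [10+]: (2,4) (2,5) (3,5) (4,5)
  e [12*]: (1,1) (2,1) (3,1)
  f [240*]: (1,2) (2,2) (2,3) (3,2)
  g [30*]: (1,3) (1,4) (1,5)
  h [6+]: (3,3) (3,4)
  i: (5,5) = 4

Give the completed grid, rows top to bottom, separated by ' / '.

1 4 2 5 3 / 3 5 4 2 1 / 4 3 5 1 2 / 2 1 3 4 5 / 5 2 1 3 4

Cage f needs product 240, which forces (2,3) = 4.
I is a freebie; hence (5,5) = 4.
Row 1 needs a 1, and only (1,1) is open for it.
Column 1 already has 1; hence (2,1) = 3.
3 is placed in row 2, which forces (2,2) = 5.
Row 2 now contains 5, so (2,5) = 1.
The 3 cells of cage e must have product 12; hence (3,1) = 4.
Row 3 already has 4, which forces (3,2) = 3.
Column 2 now contains 3, so (1,2) = 4.
Row 2 already has 1, so (2,4) = 2.
Column 4 now contains 2, so (4,4) = 4.
Cage b needs sum 6; hence (4,3) = 3.
Column 3 already has 3; hence (5,3) = 1.
Row 5 now contains 1, which forces (5,4) = 3.
Cage g has product 30, so (1,3) = 2.
Column 4 now contains 3, which forces (1,4) = 5.
Cage g has product 30, which forces (1,5) = 3.
1 is placed in column 3, so (3,3) = 5.
The two cells of cage h must have sum 6, which forces (3,4) = 1.
5 is placed in row 3; hence (3,5) = 2.
Cage b needs sum 6, leaving (4,2) = 1.
2 is placed in column 5, leaving (4,5) = 5.
Row 5 now contains 1; hence (5,2) = 2.
Row 4 now contains 5, so (4,1) = 2.
Row 5 already has 2; hence (5,1) = 5.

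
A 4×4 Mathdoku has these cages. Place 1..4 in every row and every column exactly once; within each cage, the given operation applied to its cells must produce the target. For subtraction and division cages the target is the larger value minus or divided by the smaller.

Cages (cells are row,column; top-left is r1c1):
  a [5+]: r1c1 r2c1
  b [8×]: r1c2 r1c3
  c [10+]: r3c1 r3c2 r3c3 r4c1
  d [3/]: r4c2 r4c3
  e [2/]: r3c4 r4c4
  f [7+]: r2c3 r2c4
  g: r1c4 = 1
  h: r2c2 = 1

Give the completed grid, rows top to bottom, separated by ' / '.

3 4 2 1 / 2 1 4 3 / 1 2 3 4 / 4 3 1 2

Cage g is a single given cell, so r1c4 = 1.
Cage h is given, so r2c2 = 1.
Column 2 now contains 1; hence r4c2 = 3.
Row 4 already has 3; hence r4c3 = 1.
Cage c needs sum 10, so r3c1 = 1.
Cage c needs sum 10, which forces r3c3 = 3.
Column 3 now contains 3, which forces r2c3 = 4.
Cage f's pair has sum 7; hence r2c4 = 3.
Cage a's pair has sum 5, so r1c1 = 3.
Cage b needs two cells with product 8, which forces r1c2 = 4.
Column 3 now contains 4, which forces r1c3 = 2.
3 is placed in row 2, which forces r2c1 = 2.
Column 2 now contains 4, leaving r3c2 = 2.
2 is placed in row 3, so r3c4 = 4.
Column 1 already has 2, leaving r4c1 = 4.
4 is placed in column 4, which forces r4c4 = 2.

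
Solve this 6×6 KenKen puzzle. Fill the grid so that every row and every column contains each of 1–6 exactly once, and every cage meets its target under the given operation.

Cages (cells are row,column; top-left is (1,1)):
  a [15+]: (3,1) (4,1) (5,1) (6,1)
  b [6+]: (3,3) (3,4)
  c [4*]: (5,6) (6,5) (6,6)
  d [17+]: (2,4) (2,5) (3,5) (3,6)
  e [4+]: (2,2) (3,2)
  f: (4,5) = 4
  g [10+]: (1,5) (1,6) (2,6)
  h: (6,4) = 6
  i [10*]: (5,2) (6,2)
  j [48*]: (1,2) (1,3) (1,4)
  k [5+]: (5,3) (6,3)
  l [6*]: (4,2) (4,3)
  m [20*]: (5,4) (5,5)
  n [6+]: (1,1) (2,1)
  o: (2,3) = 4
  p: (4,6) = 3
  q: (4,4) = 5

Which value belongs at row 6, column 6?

Cage o is given, so (2,3) = 4.
Q is a freebie, so (4,4) = 5.
Cage f is a single given cell, so (4,5) = 4.
Cage p is given, leaving (4,6) = 3.
Column 4 already has 5, which forces (5,4) = 4.
4 is placed in column 5, which forces (5,5) = 5.
Cage h is given; hence (6,4) = 6.
The 3 cells of cage j must have product 48, which forces (1,2) = 4.
Cage j has product 48; hence (1,3) = 6.
Column 4 already has 6, which forces (1,4) = 2.
2 is placed in column 4, which forces (2,4) = 3.
The 4 cells of cage d must have sum 17, which forces (2,5) = 6.
Cage b needs two cells with sum 6, leaving (3,3) = 5.
Cage b needs two cells with sum 6, leaving (3,4) = 1.
5 is placed in row 3; hence (3,6) = 6.
Column 3 already has 6, which forces (4,3) = 1.
Row 5 now contains 5, so (5,2) = 2.
Row 5 now contains 2; hence (5,3) = 3.
Row 5 now contains 2, which forces (5,6) = 1.
The two cells of cage i must have product 10, so (6,2) = 5.
Column 3 now contains 3, leaving (6,3) = 2.
Row 6 now contains 2; hence (6,5) = 1.
Column 6 now contains 1, leaving (6,6) = 4.
Column 5 already has 1, which forces (1,5) = 3.
Column 6 now contains 1, leaving (1,6) = 5.
Row 2 now contains 3, so (2,2) = 1.
Cage g has sum 10, so (2,6) = 2.
The 4 cells of cage a must have sum 15; hence (3,1) = 4.
Row 3 now contains 1, which forces (3,2) = 3.
The 4 cells of cage d must have sum 17, which forces (3,5) = 2.
Cage a needs sum 15, so (4,1) = 2.
Row 4 now contains 1; hence (4,2) = 6.
1 is placed in row 5, leaving (5,1) = 6.
Row 6 now contains 4, so (6,1) = 3.
Row 1 now contains 5, which forces (1,1) = 1.
Row 2 now contains 1, which forces (2,1) = 5.
Completed grid: 1 4 6 2 3 5 / 5 1 4 3 6 2 / 4 3 5 1 2 6 / 2 6 1 5 4 3 / 6 2 3 4 5 1 / 3 5 2 6 1 4.

4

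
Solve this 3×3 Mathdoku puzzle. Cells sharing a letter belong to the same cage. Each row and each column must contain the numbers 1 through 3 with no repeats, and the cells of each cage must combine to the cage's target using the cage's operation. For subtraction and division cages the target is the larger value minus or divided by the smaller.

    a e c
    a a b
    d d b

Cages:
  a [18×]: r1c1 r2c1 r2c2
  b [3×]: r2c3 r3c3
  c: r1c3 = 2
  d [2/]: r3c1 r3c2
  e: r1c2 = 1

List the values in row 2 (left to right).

The 3 cells of cage a must have product 18, so r1c1 = 3.
Cage e is given, leaving r1c2 = 1.
Cage c is a single given cell, so r1c3 = 2.
Cage a needs product 18; hence r2c1 = 2.
Cage a needs product 18, so r2c2 = 3.
Row 2 already has 3, leaving r2c3 = 1.
2 is placed in column 1; hence r3c1 = 1.
1 is placed in column 2, so r3c2 = 2.
Column 3 now contains 1, leaving r3c3 = 3.
The full grid is 3 1 2 / 2 3 1 / 1 2 3.

2 3 1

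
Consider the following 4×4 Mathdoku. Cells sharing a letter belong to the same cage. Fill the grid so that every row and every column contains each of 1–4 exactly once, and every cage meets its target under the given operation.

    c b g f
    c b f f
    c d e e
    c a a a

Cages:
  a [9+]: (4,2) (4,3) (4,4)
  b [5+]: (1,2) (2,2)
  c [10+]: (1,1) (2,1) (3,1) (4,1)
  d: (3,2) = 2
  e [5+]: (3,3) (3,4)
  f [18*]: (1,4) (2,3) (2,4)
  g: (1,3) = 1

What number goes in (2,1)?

G is a freebie, so (1,3) = 1.
The 3 cells of cage f must have product 18, leaving (1,4) = 3.
Cage f has product 18, which forces (2,3) = 3.
Cage f has product 18; hence (2,4) = 2.
Cage d is a single given cell; hence (3,2) = 2.
2 is placed in row 3, so (3,3) = 4.
4 is placed in row 3, which forces (3,4) = 1.
Column 3 already has 4; hence (4,3) = 2.
Column 4 already has 2, so (4,4) = 4.
Cage c has sum 10, which forces (1,1) = 2.
Column 2 already has 2, which forces (1,2) = 4.
Cage c has sum 10, so (2,1) = 4.
Cage b's pair has sum 5; hence (2,2) = 1.
Row 3 now contains 1; hence (3,1) = 3.
Cage c needs sum 10, leaving (4,1) = 1.
4 is placed in row 4, leaving (4,2) = 3.
Filled in: 2 4 1 3 / 4 1 3 2 / 3 2 4 1 / 1 3 2 4.

4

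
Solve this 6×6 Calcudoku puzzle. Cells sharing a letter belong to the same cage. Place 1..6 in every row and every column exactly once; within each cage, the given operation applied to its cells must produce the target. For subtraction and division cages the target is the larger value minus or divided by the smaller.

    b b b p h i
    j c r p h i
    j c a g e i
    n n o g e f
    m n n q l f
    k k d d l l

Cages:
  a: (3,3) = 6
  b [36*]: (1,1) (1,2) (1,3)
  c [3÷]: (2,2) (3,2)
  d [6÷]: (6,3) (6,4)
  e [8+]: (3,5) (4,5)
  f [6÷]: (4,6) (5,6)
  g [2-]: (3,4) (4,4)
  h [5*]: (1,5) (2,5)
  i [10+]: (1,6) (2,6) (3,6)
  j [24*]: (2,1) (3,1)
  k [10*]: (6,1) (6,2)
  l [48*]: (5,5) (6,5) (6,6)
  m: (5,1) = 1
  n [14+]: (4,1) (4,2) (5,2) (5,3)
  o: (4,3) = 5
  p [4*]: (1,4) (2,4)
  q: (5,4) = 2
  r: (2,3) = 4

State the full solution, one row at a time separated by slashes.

R is a freebie, so (2,3) = 4.
4 is placed in row 2, leaving (2,4) = 1.
Row 2 now contains 1, which forces (2,5) = 5.
A is a freebie; hence (3,3) = 6.
Cage o is a single given cell, leaving (4,3) = 5.
M is a freebie, leaving (5,1) = 1.
Cage q is given, which forces (5,4) = 2.
Row 5 now contains 1, which forces (5,6) = 6.
Column 3 already has 6, so (6,3) = 1.
Column 4 now contains 1, which forces (6,4) = 6.
Column 4 now contains 1, leaving (1,4) = 4.
Column 5 already has 5; hence (1,5) = 1.
4 is placed in row 2; hence (2,1) = 6.
6 is placed in row 2, so (2,2) = 3.
Row 2 now contains 3, leaving (2,6) = 2.
Row 3 now contains 6, so (3,1) = 4.
The two cells of cage g must have difference 2, so (3,4) = 5.
Cage e's pair has sum 8, so (3,5) = 2.
Row 3 now contains 5; hence (3,6) = 3.
Column 1 now contains 4, so (4,1) = 2.
Cage g needs two cells with difference 2, so (4,4) = 3.
Cage e's pair has sum 8; hence (4,5) = 6.
Column 6 now contains 6, which forces (4,6) = 1.
2 is placed in row 5; hence (5,3) = 3.
6 is placed in row 5; hence (5,5) = 4.
2 is placed in column 1, which forces (6,1) = 5.
Row 6 already has 5, so (6,2) = 2.
Cage l has product 48, so (6,5) = 3.
Cage l needs product 48, which forces (6,6) = 4.
2 is placed in column 1, so (1,1) = 3.
Column 2 now contains 2; hence (1,2) = 6.
Column 3 already has 3, which forces (1,3) = 2.
Column 6 now contains 3, which forces (1,6) = 5.
Row 3 now contains 2, which forces (3,2) = 1.
Row 4 now contains 1, leaving (4,2) = 4.
Row 5 already has 4; hence (5,2) = 5.

3 6 2 4 1 5 / 6 3 4 1 5 2 / 4 1 6 5 2 3 / 2 4 5 3 6 1 / 1 5 3 2 4 6 / 5 2 1 6 3 4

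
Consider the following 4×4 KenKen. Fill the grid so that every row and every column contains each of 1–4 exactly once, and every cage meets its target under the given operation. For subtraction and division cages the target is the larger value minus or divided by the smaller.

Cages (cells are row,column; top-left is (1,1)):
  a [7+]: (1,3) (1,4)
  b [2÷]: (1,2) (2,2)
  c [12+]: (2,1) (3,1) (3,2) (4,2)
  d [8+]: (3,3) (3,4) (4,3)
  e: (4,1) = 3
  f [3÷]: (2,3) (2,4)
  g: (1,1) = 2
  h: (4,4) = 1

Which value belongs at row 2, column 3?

1

Cage g is given, which forces (1,1) = 2.
E is a freebie; hence (4,1) = 3.
Cage h is given, leaving (4,4) = 1.
Cage b's pair has quotient 2, so (2,2) = 2.
Cage f's pair has quotient 3, which forces (2,3) = 1.
1 is placed in column 4; hence (2,4) = 3.
Cage c has sum 12, which forces (3,2) = 3.
Column 3 already has 1; hence (3,3) = 4.
Column 4 now contains 3, so (3,4) = 2.
Cage c has sum 12, which forces (4,2) = 4.
4 is placed in column 3, leaving (4,3) = 2.
4 is placed in column 2, which forces (1,2) = 1.
4 is placed in column 3, which forces (1,3) = 3.
Column 4 now contains 3; hence (1,4) = 4.
Row 2 now contains 1, so (2,1) = 4.
4 is placed in row 3; hence (3,1) = 1.
Filled in: 2 1 3 4 / 4 2 1 3 / 1 3 4 2 / 3 4 2 1.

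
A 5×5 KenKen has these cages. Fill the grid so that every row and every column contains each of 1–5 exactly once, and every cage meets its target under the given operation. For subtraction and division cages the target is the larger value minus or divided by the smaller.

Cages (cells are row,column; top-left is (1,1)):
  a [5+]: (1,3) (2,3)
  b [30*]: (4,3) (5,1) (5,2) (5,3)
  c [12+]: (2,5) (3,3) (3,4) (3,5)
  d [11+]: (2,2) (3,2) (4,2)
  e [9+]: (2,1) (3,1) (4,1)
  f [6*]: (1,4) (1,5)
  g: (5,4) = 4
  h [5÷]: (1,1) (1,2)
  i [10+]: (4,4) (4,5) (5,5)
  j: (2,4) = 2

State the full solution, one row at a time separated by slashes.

5 1 4 3 2 / 4 5 1 2 3 / 2 4 3 5 1 / 3 2 5 1 4 / 1 3 2 4 5

Cage j is given, leaving (2,4) = 2.
Cage g is a single given cell, leaving (5,4) = 4.
2 is placed in column 4, leaving (1,4) = 3.
Cage f needs two cells with product 6, which forces (1,5) = 2.
The 3 cells of cage i must have sum 10, which forces (4,5) = 4.
Cage c has sum 12, leaving (2,5) = 3.
Cage c has sum 12; hence (3,3) = 3.
Cage e needs sum 9; hence (4,1) = 3.
The 4 cells of cage b must have product 30, which forces (5,2) = 3.
In row 1, 4 can only go at (1,3), so (1,3) = 4.
4 is placed in column 3; hence (2,3) = 1.
Cage b needs product 30; hence (5,1) = 1.
Row 5 now contains 1, leaving (5,5) = 5.
1 is placed in column 1, leaving (1,1) = 5.
Cage h needs two cells with quotient 5; hence (1,2) = 1.
Cage e needs sum 9, leaving (2,1) = 4.
4 is placed in row 2, leaving (2,2) = 5.
1 is placed in column 1, which forces (3,1) = 2.
Row 3 already has 2; hence (3,2) = 4.
Cage c needs sum 12, which forces (3,4) = 5.
Column 5 now contains 5; hence (3,5) = 1.
Column 2 now contains 5, which forces (4,2) = 2.
The 4 cells of cage b must have product 30, which forces (4,3) = 5.
Cage i has sum 10, which forces (4,4) = 1.
Row 5 now contains 5, leaving (5,3) = 2.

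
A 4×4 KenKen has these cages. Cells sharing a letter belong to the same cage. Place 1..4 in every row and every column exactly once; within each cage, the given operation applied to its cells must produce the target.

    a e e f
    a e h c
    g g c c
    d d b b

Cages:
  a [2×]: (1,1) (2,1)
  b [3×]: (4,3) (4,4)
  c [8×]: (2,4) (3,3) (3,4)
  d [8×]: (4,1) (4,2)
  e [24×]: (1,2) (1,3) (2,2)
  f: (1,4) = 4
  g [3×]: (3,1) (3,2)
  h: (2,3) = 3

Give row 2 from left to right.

F is a freebie; hence (1,4) = 4.
Cage h is given, so (2,3) = 3.
Column 3 now contains 3; hence (4,3) = 1.
Row 4 already has 1, so (4,4) = 3.
Cage e has product 24; hence (1,2) = 3.
Column 3 now contains 3; hence (1,3) = 2.
The 3 cells of cage e must have product 24, which forces (2,2) = 4.
3 is placed in column 2, so (3,2) = 1.
Cage c has product 8, so (3,3) = 4.
Row 3 now contains 1, leaving (3,4) = 2.
Column 2 now contains 4, which forces (4,2) = 2.
Row 1 now contains 2, leaving (1,1) = 1.
The two cells of cage a must have product 2, which forces (2,1) = 2.
2 is placed in column 4, leaving (2,4) = 1.
Row 3 now contains 1, so (3,1) = 3.
Row 4 now contains 2, leaving (4,1) = 4.
The full grid is 1 3 2 4 / 2 4 3 1 / 3 1 4 2 / 4 2 1 3.

2 4 3 1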